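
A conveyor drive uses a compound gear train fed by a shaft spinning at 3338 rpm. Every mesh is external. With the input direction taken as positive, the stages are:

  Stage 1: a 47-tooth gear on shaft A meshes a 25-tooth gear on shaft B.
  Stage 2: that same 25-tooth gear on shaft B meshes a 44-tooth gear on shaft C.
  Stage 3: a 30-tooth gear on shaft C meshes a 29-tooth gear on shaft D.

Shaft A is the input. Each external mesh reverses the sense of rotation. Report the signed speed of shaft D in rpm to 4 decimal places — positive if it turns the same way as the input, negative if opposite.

-3688.5423 rpm (opposite to input, |ω| = 3688.5423 rpm)

Stage 1 [47T→25T]: ω = 3338.0000×47/25 = 6275.4400 rpm, dir flips to −; running = −6275.4400
Stage 2 [25T→44T]: ω = 6275.4400×25/44 = 3565.5909 rpm, dir flips to +; running = +3565.5909
Stage 3 [30T→29T]: ω = 3565.5909×30/29 = 3688.5423 rpm, dir flips to −; running = −3688.5423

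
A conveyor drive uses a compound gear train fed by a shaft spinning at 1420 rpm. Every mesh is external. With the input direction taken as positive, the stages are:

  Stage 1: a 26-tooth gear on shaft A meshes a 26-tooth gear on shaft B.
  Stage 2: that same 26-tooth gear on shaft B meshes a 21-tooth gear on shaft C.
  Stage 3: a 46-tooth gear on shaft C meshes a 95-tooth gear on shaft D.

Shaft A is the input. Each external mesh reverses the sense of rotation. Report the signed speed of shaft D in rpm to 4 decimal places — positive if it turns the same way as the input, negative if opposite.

-851.2882 rpm (opposite to input, |ω| = 851.2882 rpm)

Stage 1 [26T→26T]: ω = 1420.0000×26/26 = 1420.0000 rpm, dir flips to −; running = −1420.0000
Stage 2 [26T→21T]: ω = 1420.0000×26/21 = 1758.0952 rpm, dir flips to +; running = +1758.0952
Stage 3 [46T→95T]: ω = 1758.0952×46/95 = 851.2882 rpm, dir flips to −; running = −851.2882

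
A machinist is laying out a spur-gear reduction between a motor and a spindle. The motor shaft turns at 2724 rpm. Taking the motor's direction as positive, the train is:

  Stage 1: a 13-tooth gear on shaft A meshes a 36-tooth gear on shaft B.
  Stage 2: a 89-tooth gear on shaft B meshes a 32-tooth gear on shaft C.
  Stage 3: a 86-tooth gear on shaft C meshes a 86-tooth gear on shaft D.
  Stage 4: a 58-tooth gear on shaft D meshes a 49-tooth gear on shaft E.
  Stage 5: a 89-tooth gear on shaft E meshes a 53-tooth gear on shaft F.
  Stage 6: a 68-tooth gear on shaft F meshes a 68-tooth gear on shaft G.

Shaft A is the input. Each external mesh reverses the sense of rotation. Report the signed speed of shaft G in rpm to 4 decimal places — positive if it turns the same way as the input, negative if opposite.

+5437.9353 rpm (same as input, |ω| = 5437.9353 rpm)

Stage 1 [13T→36T]: ω = 2724.0000×13/36 = 983.6667 rpm, dir flips to −; running = −983.6667
Stage 2 [89T→32T]: ω = 983.6667×89/32 = 2735.8229 rpm, dir flips to +; running = +2735.8229
Stage 3 [86T→86T]: ω = 2735.8229×86/86 = 2735.8229 rpm, dir flips to −; running = −2735.8229
Stage 4 [58T→49T]: ω = 2735.8229×58/49 = 3238.3210 rpm, dir flips to +; running = +3238.3210
Stage 5 [89T→53T]: ω = 3238.3210×89/53 = 5437.9353 rpm, dir flips to −; running = −5437.9353
Stage 6 [68T→68T]: ω = 5437.9353×68/68 = 5437.9353 rpm, dir flips to +; running = +5437.9353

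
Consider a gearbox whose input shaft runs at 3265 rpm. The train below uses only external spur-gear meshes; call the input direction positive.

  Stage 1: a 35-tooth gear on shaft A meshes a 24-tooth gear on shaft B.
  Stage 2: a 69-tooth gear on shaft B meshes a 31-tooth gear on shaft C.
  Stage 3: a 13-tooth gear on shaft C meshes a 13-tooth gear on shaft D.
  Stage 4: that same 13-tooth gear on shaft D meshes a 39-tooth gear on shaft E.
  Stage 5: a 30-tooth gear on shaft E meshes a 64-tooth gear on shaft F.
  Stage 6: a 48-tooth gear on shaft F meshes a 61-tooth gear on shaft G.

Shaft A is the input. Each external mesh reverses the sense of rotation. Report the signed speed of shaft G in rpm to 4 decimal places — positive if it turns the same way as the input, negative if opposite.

Stage 1 [35T→24T]: ω = 3265.0000×35/24 = 4761.4583 rpm, dir flips to −; running = −4761.4583
Stage 2 [69T→31T]: ω = 4761.4583×69/31 = 10598.0847 rpm, dir flips to +; running = +10598.0847
Stage 3 [13T→13T]: ω = 10598.0847×13/13 = 10598.0847 rpm, dir flips to −; running = −10598.0847
Stage 4 [13T→39T]: ω = 10598.0847×13/39 = 3532.6949 rpm, dir flips to +; running = +3532.6949
Stage 5 [30T→64T]: ω = 3532.6949×30/64 = 1655.9507 rpm, dir flips to −; running = −1655.9507
Stage 6 [48T→61T]: ω = 1655.9507×48/61 = 1303.0432 rpm, dir flips to +; running = +1303.0432

+1303.0432 rpm (same as input, |ω| = 1303.0432 rpm)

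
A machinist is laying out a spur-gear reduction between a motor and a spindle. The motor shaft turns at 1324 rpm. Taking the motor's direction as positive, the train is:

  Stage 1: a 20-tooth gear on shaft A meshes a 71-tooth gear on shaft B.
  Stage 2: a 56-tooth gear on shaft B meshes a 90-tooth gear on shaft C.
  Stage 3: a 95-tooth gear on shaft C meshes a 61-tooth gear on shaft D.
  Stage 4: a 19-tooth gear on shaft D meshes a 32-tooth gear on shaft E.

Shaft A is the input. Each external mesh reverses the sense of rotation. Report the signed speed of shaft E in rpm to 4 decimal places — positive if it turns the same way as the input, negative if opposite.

+214.5866 rpm (same as input, |ω| = 214.5866 rpm)

Stage 1 [20T→71T]: ω = 1324.0000×20/71 = 372.9577 rpm, dir flips to −; running = −372.9577
Stage 2 [56T→90T]: ω = 372.9577×56/90 = 232.0626 rpm, dir flips to +; running = +232.0626
Stage 3 [95T→61T]: ω = 232.0626×95/61 = 361.4090 rpm, dir flips to −; running = −361.4090
Stage 4 [19T→32T]: ω = 361.4090×19/32 = 214.5866 rpm, dir flips to +; running = +214.5866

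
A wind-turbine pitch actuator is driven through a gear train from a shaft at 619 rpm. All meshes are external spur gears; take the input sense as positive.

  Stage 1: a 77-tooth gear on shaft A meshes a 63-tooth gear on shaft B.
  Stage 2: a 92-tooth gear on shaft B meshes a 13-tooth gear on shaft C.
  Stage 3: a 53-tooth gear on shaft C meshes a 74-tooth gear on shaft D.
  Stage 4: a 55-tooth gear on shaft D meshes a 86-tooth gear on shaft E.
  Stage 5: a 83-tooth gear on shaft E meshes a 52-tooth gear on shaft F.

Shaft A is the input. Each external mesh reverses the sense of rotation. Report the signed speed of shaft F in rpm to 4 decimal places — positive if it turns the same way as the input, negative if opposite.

Stage 1 [77T→63T]: ω = 619.0000×77/63 = 756.5556 rpm, dir flips to −; running = −756.5556
Stage 2 [92T→13T]: ω = 756.5556×92/13 = 5354.0855 rpm, dir flips to +; running = +5354.0855
Stage 3 [53T→74T]: ω = 5354.0855×53/74 = 3834.6828 rpm, dir flips to −; running = −3834.6828
Stage 4 [55T→86T]: ω = 3834.6828×55/86 = 2452.4134 rpm, dir flips to +; running = +2452.4134
Stage 5 [83T→52T]: ω = 2452.4134×83/52 = 3914.4291 rpm, dir flips to −; running = −3914.4291

-3914.4291 rpm (opposite to input, |ω| = 3914.4291 rpm)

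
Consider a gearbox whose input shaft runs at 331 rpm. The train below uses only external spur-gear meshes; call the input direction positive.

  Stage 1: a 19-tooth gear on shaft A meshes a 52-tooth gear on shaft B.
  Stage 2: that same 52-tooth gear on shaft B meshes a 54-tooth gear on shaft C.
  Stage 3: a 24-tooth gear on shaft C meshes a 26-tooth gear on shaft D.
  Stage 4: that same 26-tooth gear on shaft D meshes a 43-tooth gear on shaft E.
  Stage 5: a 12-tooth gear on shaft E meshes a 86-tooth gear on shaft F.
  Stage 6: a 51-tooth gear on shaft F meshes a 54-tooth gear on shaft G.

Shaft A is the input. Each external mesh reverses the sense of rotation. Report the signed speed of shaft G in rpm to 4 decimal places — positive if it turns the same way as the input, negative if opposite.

Stage 1 [19T→52T]: ω = 331.0000×19/52 = 120.9423 rpm, dir flips to −; running = −120.9423
Stage 2 [52T→54T]: ω = 120.9423×52/54 = 116.4630 rpm, dir flips to +; running = +116.4630
Stage 3 [24T→26T]: ω = 116.4630×24/26 = 107.5043 rpm, dir flips to −; running = −107.5043
Stage 4 [26T→43T]: ω = 107.5043×26/43 = 65.0026 rpm, dir flips to +; running = +65.0026
Stage 5 [12T→86T]: ω = 65.0026×12/86 = 9.0701 rpm, dir flips to −; running = −9.0701
Stage 6 [51T→54T]: ω = 9.0701×51/54 = 8.5662 rpm, dir flips to +; running = +8.5662

+8.5662 rpm (same as input, |ω| = 8.5662 rpm)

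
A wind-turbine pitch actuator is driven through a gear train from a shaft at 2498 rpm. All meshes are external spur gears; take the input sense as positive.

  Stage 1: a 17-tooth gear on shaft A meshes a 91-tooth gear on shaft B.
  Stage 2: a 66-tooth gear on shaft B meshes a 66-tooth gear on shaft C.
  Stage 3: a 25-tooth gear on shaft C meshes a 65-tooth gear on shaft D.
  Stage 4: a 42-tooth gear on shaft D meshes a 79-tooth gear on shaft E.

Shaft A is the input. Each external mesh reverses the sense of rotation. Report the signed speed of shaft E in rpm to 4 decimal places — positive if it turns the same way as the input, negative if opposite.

+95.4221 rpm (same as input, |ω| = 95.4221 rpm)

Stage 1 [17T→91T]: ω = 2498.0000×17/91 = 466.6593 rpm, dir flips to −; running = −466.6593
Stage 2 [66T→66T]: ω = 466.6593×66/66 = 466.6593 rpm, dir flips to +; running = +466.6593
Stage 3 [25T→65T]: ω = 466.6593×25/65 = 179.4844 rpm, dir flips to −; running = −179.4844
Stage 4 [42T→79T]: ω = 179.4844×42/79 = 95.4221 rpm, dir flips to +; running = +95.4221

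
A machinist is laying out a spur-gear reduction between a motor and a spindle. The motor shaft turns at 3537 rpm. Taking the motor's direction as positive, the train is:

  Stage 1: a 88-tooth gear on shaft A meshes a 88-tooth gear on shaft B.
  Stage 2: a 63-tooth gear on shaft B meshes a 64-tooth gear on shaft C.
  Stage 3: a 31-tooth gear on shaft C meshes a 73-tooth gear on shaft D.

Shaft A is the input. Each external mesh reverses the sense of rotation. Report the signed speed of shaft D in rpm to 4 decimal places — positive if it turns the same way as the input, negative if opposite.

Stage 1 [88T→88T]: ω = 3537.0000×88/88 = 3537.0000 rpm, dir flips to −; running = −3537.0000
Stage 2 [63T→64T]: ω = 3537.0000×63/64 = 3481.7344 rpm, dir flips to +; running = +3481.7344
Stage 3 [31T→73T]: ω = 3481.7344×31/73 = 1478.5447 rpm, dir flips to −; running = −1478.5447

-1478.5447 rpm (opposite to input, |ω| = 1478.5447 rpm)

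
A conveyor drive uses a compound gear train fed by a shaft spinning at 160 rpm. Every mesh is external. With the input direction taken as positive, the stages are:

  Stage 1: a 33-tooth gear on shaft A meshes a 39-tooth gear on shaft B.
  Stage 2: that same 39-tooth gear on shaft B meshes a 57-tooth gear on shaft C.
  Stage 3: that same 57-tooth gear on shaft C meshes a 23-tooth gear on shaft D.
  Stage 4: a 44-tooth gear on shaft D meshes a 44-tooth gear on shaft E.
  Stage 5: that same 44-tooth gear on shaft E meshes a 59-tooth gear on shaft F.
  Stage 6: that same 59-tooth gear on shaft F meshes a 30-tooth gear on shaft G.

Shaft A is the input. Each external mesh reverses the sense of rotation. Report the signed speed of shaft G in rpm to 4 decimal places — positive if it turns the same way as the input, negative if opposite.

+336.6957 rpm (same as input, |ω| = 336.6957 rpm)

Stage 1 [33T→39T]: ω = 160.0000×33/39 = 135.3846 rpm, dir flips to −; running = −135.3846
Stage 2 [39T→57T]: ω = 135.3846×39/57 = 92.6316 rpm, dir flips to +; running = +92.6316
Stage 3 [57T→23T]: ω = 92.6316×57/23 = 229.5652 rpm, dir flips to −; running = −229.5652
Stage 4 [44T→44T]: ω = 229.5652×44/44 = 229.5652 rpm, dir flips to +; running = +229.5652
Stage 5 [44T→59T]: ω = 229.5652×44/59 = 171.2012 rpm, dir flips to −; running = −171.2012
Stage 6 [59T→30T]: ω = 171.2012×59/30 = 336.6957 rpm, dir flips to +; running = +336.6957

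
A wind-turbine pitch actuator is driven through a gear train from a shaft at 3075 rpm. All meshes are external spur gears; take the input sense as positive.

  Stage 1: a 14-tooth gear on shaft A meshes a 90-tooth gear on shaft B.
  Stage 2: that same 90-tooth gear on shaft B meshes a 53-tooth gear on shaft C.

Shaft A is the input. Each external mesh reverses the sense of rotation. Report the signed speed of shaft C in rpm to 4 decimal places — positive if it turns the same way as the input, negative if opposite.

+812.2642 rpm (same as input, |ω| = 812.2642 rpm)

Stage 1 [14T→90T]: ω = 3075.0000×14/90 = 478.3333 rpm, dir flips to −; running = −478.3333
Stage 2 [90T→53T]: ω = 478.3333×90/53 = 812.2642 rpm, dir flips to +; running = +812.2642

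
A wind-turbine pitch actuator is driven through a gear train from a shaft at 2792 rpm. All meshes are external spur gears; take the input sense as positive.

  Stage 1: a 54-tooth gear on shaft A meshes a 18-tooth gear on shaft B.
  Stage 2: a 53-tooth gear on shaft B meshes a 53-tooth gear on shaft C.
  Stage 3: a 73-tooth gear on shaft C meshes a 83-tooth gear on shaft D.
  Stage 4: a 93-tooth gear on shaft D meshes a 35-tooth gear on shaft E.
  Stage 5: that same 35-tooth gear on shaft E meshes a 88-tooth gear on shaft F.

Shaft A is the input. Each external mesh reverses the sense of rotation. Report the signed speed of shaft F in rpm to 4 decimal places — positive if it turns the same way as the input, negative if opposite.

Stage 1 [54T→18T]: ω = 2792.0000×54/18 = 8376.0000 rpm, dir flips to −; running = −8376.0000
Stage 2 [53T→53T]: ω = 8376.0000×53/53 = 8376.0000 rpm, dir flips to +; running = +8376.0000
Stage 3 [73T→83T]: ω = 8376.0000×73/83 = 7366.8434 rpm, dir flips to −; running = −7366.8434
Stage 4 [93T→35T]: ω = 7366.8434×93/35 = 19574.7552 rpm, dir flips to +; running = +19574.7552
Stage 5 [35T→88T]: ω = 19574.7552×35/88 = 7785.4140 rpm, dir flips to −; running = −7785.4140

-7785.4140 rpm (opposite to input, |ω| = 7785.4140 rpm)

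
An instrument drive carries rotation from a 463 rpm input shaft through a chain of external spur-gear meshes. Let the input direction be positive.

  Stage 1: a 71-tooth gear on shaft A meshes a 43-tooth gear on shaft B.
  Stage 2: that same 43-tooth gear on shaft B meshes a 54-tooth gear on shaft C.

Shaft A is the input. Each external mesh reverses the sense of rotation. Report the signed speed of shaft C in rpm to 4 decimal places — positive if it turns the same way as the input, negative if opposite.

+608.7593 rpm (same as input, |ω| = 608.7593 rpm)

Stage 1 [71T→43T]: ω = 463.0000×71/43 = 764.4884 rpm, dir flips to −; running = −764.4884
Stage 2 [43T→54T]: ω = 764.4884×43/54 = 608.7593 rpm, dir flips to +; running = +608.7593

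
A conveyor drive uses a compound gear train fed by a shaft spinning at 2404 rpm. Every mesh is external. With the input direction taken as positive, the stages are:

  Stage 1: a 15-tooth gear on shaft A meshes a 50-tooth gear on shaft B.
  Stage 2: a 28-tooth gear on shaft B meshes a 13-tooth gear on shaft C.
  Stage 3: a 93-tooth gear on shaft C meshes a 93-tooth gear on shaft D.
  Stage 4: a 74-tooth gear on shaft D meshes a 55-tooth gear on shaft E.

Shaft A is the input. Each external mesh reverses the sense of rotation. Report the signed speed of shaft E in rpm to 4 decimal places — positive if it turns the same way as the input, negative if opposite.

+2089.9670 rpm (same as input, |ω| = 2089.9670 rpm)

Stage 1 [15T→50T]: ω = 2404.0000×15/50 = 721.2000 rpm, dir flips to −; running = −721.2000
Stage 2 [28T→13T]: ω = 721.2000×28/13 = 1553.3538 rpm, dir flips to +; running = +1553.3538
Stage 3 [93T→93T]: ω = 1553.3538×93/93 = 1553.3538 rpm, dir flips to −; running = −1553.3538
Stage 4 [74T→55T]: ω = 1553.3538×74/55 = 2089.9670 rpm, dir flips to +; running = +2089.9670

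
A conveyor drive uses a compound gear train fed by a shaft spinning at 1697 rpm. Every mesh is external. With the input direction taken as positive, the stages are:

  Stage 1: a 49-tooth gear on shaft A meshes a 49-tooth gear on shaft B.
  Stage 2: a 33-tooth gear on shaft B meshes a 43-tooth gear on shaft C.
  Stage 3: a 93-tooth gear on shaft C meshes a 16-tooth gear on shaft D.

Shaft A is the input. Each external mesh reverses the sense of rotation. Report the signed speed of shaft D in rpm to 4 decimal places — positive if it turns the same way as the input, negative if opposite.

Stage 1 [49T→49T]: ω = 1697.0000×49/49 = 1697.0000 rpm, dir flips to −; running = −1697.0000
Stage 2 [33T→43T]: ω = 1697.0000×33/43 = 1302.3488 rpm, dir flips to +; running = +1302.3488
Stage 3 [93T→16T]: ω = 1302.3488×93/16 = 7569.9026 rpm, dir flips to −; running = −7569.9026

-7569.9026 rpm (opposite to input, |ω| = 7569.9026 rpm)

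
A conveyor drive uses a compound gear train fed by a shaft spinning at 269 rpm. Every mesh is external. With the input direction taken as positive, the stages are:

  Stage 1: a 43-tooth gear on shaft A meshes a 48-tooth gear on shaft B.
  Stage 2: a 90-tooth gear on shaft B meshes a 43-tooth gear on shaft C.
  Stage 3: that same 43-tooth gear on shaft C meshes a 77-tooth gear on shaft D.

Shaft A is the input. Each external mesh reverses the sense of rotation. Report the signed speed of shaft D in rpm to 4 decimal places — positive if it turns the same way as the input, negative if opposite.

Stage 1 [43T→48T]: ω = 269.0000×43/48 = 240.9792 rpm, dir flips to −; running = −240.9792
Stage 2 [90T→43T]: ω = 240.9792×90/43 = 504.3750 rpm, dir flips to +; running = +504.3750
Stage 3 [43T→77T]: ω = 504.3750×43/77 = 281.6640 rpm, dir flips to −; running = −281.6640

-281.6640 rpm (opposite to input, |ω| = 281.6640 rpm)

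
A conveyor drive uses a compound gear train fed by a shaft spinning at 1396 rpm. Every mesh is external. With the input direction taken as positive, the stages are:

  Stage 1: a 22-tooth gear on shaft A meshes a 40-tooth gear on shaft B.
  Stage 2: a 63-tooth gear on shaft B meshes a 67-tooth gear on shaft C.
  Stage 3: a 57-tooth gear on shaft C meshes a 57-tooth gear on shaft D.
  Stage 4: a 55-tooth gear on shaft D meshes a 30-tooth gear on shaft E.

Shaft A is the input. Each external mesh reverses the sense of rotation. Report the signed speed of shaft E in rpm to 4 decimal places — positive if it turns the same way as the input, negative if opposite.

+1323.5955 rpm (same as input, |ω| = 1323.5955 rpm)

Stage 1 [22T→40T]: ω = 1396.0000×22/40 = 767.8000 rpm, dir flips to −; running = −767.8000
Stage 2 [63T→67T]: ω = 767.8000×63/67 = 721.9612 rpm, dir flips to +; running = +721.9612
Stage 3 [57T→57T]: ω = 721.9612×57/57 = 721.9612 rpm, dir flips to −; running = −721.9612
Stage 4 [55T→30T]: ω = 721.9612×55/30 = 1323.5955 rpm, dir flips to +; running = +1323.5955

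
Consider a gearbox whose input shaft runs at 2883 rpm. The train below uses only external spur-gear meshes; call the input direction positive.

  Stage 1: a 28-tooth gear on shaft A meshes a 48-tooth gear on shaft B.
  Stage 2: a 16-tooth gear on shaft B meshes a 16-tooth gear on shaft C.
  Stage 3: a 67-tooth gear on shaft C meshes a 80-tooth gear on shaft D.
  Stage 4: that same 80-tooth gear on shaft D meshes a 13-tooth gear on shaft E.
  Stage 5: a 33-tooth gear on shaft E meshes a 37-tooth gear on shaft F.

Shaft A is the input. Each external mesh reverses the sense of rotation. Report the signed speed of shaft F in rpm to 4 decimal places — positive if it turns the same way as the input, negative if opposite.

-7730.4558 rpm (opposite to input, |ω| = 7730.4558 rpm)

Stage 1 [28T→48T]: ω = 2883.0000×28/48 = 1681.7500 rpm, dir flips to −; running = −1681.7500
Stage 2 [16T→16T]: ω = 1681.7500×16/16 = 1681.7500 rpm, dir flips to +; running = +1681.7500
Stage 3 [67T→80T]: ω = 1681.7500×67/80 = 1408.4656 rpm, dir flips to −; running = −1408.4656
Stage 4 [80T→13T]: ω = 1408.4656×80/13 = 8667.4808 rpm, dir flips to +; running = +8667.4808
Stage 5 [33T→37T]: ω = 8667.4808×33/37 = 7730.4558 rpm, dir flips to −; running = −7730.4558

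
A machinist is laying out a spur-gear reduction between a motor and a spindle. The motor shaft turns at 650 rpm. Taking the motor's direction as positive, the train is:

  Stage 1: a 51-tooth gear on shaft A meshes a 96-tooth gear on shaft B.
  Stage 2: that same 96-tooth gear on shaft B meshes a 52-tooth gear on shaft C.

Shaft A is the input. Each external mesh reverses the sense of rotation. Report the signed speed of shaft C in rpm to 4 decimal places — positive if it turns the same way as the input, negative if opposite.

Stage 1 [51T→96T]: ω = 650.0000×51/96 = 345.3125 rpm, dir flips to −; running = −345.3125
Stage 2 [96T→52T]: ω = 345.3125×96/52 = 637.5000 rpm, dir flips to +; running = +637.5000

+637.5000 rpm (same as input, |ω| = 637.5000 rpm)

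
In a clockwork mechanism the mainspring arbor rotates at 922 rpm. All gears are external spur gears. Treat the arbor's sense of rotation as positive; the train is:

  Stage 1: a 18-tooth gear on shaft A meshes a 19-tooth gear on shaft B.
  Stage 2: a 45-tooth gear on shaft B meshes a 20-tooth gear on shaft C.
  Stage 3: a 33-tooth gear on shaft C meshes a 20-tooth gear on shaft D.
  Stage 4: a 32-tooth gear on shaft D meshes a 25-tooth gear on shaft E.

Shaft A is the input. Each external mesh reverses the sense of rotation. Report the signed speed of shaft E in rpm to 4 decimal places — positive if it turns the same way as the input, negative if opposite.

Stage 1 [18T→19T]: ω = 922.0000×18/19 = 873.4737 rpm, dir flips to −; running = −873.4737
Stage 2 [45T→20T]: ω = 873.4737×45/20 = 1965.3158 rpm, dir flips to +; running = +1965.3158
Stage 3 [33T→20T]: ω = 1965.3158×33/20 = 3242.7711 rpm, dir flips to −; running = −3242.7711
Stage 4 [32T→25T]: ω = 3242.7711×32/25 = 4150.7469 rpm, dir flips to +; running = +4150.7469

+4150.7469 rpm (same as input, |ω| = 4150.7469 rpm)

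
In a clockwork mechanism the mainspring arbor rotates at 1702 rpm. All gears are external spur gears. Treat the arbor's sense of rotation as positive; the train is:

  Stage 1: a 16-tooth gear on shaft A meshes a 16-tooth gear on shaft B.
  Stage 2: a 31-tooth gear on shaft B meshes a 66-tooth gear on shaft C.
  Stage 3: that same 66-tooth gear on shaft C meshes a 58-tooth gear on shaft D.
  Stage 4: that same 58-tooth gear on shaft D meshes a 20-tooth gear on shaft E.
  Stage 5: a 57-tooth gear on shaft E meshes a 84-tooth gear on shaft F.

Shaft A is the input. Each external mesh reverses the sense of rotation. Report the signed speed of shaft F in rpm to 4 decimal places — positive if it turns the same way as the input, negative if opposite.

-1790.1393 rpm (opposite to input, |ω| = 1790.1393 rpm)

Stage 1 [16T→16T]: ω = 1702.0000×16/16 = 1702.0000 rpm, dir flips to −; running = −1702.0000
Stage 2 [31T→66T]: ω = 1702.0000×31/66 = 799.4242 rpm, dir flips to +; running = +799.4242
Stage 3 [66T→58T]: ω = 799.4242×66/58 = 909.6897 rpm, dir flips to −; running = −909.6897
Stage 4 [58T→20T]: ω = 909.6897×58/20 = 2638.1000 rpm, dir flips to +; running = +2638.1000
Stage 5 [57T→84T]: ω = 2638.1000×57/84 = 1790.1393 rpm, dir flips to −; running = −1790.1393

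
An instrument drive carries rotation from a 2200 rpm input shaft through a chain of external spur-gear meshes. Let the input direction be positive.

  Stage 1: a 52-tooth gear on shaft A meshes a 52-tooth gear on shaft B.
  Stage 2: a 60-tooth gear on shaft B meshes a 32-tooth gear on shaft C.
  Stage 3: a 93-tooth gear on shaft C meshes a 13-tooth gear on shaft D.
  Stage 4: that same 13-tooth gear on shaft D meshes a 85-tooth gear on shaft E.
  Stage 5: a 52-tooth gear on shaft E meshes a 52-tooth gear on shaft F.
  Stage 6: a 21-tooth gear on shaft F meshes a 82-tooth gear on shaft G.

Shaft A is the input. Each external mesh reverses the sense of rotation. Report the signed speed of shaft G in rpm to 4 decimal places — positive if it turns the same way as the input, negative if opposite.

+1155.8286 rpm (same as input, |ω| = 1155.8286 rpm)

Stage 1 [52T→52T]: ω = 2200.0000×52/52 = 2200.0000 rpm, dir flips to −; running = −2200.0000
Stage 2 [60T→32T]: ω = 2200.0000×60/32 = 4125.0000 rpm, dir flips to +; running = +4125.0000
Stage 3 [93T→13T]: ω = 4125.0000×93/13 = 29509.6154 rpm, dir flips to −; running = −29509.6154
Stage 4 [13T→85T]: ω = 29509.6154×13/85 = 4513.2353 rpm, dir flips to +; running = +4513.2353
Stage 5 [52T→52T]: ω = 4513.2353×52/52 = 4513.2353 rpm, dir flips to −; running = −4513.2353
Stage 6 [21T→82T]: ω = 4513.2353×21/82 = 1155.8286 rpm, dir flips to +; running = +1155.8286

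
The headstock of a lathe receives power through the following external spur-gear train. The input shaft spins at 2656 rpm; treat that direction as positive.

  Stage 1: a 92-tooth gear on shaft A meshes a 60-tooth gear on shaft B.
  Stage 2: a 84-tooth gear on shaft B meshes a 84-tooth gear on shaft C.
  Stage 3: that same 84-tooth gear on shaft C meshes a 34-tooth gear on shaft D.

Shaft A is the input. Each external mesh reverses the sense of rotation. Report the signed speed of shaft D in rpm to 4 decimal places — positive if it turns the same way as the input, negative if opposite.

-10061.5529 rpm (opposite to input, |ω| = 10061.5529 rpm)

Stage 1 [92T→60T]: ω = 2656.0000×92/60 = 4072.5333 rpm, dir flips to −; running = −4072.5333
Stage 2 [84T→84T]: ω = 4072.5333×84/84 = 4072.5333 rpm, dir flips to +; running = +4072.5333
Stage 3 [84T→34T]: ω = 4072.5333×84/34 = 10061.5529 rpm, dir flips to −; running = −10061.5529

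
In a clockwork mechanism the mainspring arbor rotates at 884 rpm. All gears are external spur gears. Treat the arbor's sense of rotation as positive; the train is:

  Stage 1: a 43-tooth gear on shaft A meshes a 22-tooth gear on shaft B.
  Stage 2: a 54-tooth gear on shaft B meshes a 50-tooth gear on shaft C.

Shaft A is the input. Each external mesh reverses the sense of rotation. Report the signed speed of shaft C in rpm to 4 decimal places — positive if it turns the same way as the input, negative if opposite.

Stage 1 [43T→22T]: ω = 884.0000×43/22 = 1727.8182 rpm, dir flips to −; running = −1727.8182
Stage 2 [54T→50T]: ω = 1727.8182×54/50 = 1866.0436 rpm, dir flips to +; running = +1866.0436

+1866.0436 rpm (same as input, |ω| = 1866.0436 rpm)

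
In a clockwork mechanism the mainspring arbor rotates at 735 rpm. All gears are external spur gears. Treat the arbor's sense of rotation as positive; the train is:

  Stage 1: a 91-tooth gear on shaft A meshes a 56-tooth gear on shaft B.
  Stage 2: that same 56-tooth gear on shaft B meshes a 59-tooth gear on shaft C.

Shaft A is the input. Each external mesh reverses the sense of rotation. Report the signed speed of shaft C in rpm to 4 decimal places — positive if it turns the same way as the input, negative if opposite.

+1133.6441 rpm (same as input, |ω| = 1133.6441 rpm)

Stage 1 [91T→56T]: ω = 735.0000×91/56 = 1194.3750 rpm, dir flips to −; running = −1194.3750
Stage 2 [56T→59T]: ω = 1194.3750×56/59 = 1133.6441 rpm, dir flips to +; running = +1133.6441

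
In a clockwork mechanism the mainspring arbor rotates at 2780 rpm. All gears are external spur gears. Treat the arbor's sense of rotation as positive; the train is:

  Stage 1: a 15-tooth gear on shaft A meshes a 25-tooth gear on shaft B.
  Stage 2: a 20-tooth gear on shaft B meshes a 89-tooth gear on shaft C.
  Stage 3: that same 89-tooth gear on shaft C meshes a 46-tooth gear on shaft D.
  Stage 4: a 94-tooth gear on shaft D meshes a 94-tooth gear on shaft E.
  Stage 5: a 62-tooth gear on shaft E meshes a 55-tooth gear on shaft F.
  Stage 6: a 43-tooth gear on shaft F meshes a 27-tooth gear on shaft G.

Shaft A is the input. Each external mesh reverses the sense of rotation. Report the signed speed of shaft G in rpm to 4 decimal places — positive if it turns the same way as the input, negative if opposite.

Stage 1 [15T→25T]: ω = 2780.0000×15/25 = 1668.0000 rpm, dir flips to −; running = −1668.0000
Stage 2 [20T→89T]: ω = 1668.0000×20/89 = 374.8315 rpm, dir flips to +; running = +374.8315
Stage 3 [89T→46T]: ω = 374.8315×89/46 = 725.2174 rpm, dir flips to −; running = −725.2174
Stage 4 [94T→94T]: ω = 725.2174×94/94 = 725.2174 rpm, dir flips to +; running = +725.2174
Stage 5 [62T→55T]: ω = 725.2174×62/55 = 817.5178 rpm, dir flips to −; running = −817.5178
Stage 6 [43T→27T]: ω = 817.5178×43/27 = 1301.9728 rpm, dir flips to +; running = +1301.9728

+1301.9728 rpm (same as input, |ω| = 1301.9728 rpm)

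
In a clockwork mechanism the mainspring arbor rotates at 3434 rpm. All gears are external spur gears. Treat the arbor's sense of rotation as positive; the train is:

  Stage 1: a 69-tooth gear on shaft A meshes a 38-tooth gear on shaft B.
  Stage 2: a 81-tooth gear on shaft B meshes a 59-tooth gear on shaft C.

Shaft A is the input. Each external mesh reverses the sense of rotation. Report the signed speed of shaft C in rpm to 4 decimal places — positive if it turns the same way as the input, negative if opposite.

+8560.4933 rpm (same as input, |ω| = 8560.4933 rpm)

Stage 1 [69T→38T]: ω = 3434.0000×69/38 = 6235.4211 rpm, dir flips to −; running = −6235.4211
Stage 2 [81T→59T]: ω = 6235.4211×81/59 = 8560.4933 rpm, dir flips to +; running = +8560.4933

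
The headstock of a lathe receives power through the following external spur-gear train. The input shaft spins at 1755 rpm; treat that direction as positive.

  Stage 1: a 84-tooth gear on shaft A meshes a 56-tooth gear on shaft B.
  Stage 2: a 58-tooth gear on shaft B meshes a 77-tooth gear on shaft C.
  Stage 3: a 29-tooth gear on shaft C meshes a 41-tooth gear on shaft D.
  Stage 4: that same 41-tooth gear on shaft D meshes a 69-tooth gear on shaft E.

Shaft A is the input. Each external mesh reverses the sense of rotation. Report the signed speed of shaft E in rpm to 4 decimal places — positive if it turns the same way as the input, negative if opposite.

+833.4020 rpm (same as input, |ω| = 833.4020 rpm)

Stage 1 [84T→56T]: ω = 1755.0000×84/56 = 2632.5000 rpm, dir flips to −; running = −2632.5000
Stage 2 [58T→77T]: ω = 2632.5000×58/77 = 1982.9221 rpm, dir flips to +; running = +1982.9221
Stage 3 [29T→41T]: ω = 1982.9221×29/41 = 1402.5546 rpm, dir flips to −; running = −1402.5546
Stage 4 [41T→69T]: ω = 1402.5546×41/69 = 833.4020 rpm, dir flips to +; running = +833.4020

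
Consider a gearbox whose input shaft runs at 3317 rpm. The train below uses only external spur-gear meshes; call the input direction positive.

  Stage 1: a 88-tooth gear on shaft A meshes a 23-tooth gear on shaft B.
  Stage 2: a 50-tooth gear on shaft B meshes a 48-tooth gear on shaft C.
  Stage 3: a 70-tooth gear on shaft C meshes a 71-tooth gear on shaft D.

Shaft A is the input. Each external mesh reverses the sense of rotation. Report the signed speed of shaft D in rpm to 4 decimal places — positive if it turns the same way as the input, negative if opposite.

Stage 1 [88T→23T]: ω = 3317.0000×88/23 = 12691.1304 rpm, dir flips to −; running = −12691.1304
Stage 2 [50T→48T]: ω = 12691.1304×50/48 = 13219.9275 rpm, dir flips to +; running = +13219.9275
Stage 3 [70T→71T]: ω = 13219.9275×70/71 = 13033.7314 rpm, dir flips to −; running = −13033.7314

-13033.7314 rpm (opposite to input, |ω| = 13033.7314 rpm)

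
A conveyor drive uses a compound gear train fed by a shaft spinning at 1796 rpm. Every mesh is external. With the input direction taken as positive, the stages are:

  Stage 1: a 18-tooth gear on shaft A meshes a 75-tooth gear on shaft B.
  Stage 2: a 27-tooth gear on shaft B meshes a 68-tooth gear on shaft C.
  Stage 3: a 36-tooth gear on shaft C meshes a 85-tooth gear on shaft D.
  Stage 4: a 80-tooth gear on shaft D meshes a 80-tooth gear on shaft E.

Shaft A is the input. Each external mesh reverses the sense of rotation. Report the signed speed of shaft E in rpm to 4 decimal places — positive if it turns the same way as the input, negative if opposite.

Stage 1 [18T→75T]: ω = 1796.0000×18/75 = 431.0400 rpm, dir flips to −; running = −431.0400
Stage 2 [27T→68T]: ω = 431.0400×27/68 = 171.1482 rpm, dir flips to +; running = +171.1482
Stage 3 [36T→85T]: ω = 171.1482×36/85 = 72.4863 rpm, dir flips to −; running = −72.4863
Stage 4 [80T→80T]: ω = 72.4863×80/80 = 72.4863 rpm, dir flips to +; running = +72.4863

+72.4863 rpm (same as input, |ω| = 72.4863 rpm)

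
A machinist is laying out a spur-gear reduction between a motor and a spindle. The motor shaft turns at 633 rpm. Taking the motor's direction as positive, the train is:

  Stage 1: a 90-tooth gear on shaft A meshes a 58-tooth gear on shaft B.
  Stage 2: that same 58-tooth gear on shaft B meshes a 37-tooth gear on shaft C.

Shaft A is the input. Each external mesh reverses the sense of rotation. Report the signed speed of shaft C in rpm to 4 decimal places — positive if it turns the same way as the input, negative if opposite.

+1539.7297 rpm (same as input, |ω| = 1539.7297 rpm)

Stage 1 [90T→58T]: ω = 633.0000×90/58 = 982.2414 rpm, dir flips to −; running = −982.2414
Stage 2 [58T→37T]: ω = 982.2414×58/37 = 1539.7297 rpm, dir flips to +; running = +1539.7297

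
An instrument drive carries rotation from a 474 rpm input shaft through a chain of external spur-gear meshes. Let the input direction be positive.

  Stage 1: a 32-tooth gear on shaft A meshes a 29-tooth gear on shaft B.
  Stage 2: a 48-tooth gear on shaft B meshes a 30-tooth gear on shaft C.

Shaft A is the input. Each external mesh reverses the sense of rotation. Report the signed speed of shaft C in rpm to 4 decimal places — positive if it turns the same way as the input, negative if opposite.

Stage 1 [32T→29T]: ω = 474.0000×32/29 = 523.0345 rpm, dir flips to −; running = −523.0345
Stage 2 [48T→30T]: ω = 523.0345×48/30 = 836.8552 rpm, dir flips to +; running = +836.8552

+836.8552 rpm (same as input, |ω| = 836.8552 rpm)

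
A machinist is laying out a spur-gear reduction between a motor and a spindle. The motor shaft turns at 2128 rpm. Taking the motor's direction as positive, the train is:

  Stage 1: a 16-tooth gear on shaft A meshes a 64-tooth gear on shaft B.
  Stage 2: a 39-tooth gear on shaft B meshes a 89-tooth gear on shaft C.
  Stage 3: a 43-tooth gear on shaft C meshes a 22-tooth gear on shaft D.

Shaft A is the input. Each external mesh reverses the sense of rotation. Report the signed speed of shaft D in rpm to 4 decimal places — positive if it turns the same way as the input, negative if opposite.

-455.6507 rpm (opposite to input, |ω| = 455.6507 rpm)

Stage 1 [16T→64T]: ω = 2128.0000×16/64 = 532.0000 rpm, dir flips to −; running = −532.0000
Stage 2 [39T→89T]: ω = 532.0000×39/89 = 233.1236 rpm, dir flips to +; running = +233.1236
Stage 3 [43T→22T]: ω = 233.1236×43/22 = 455.6507 rpm, dir flips to −; running = −455.6507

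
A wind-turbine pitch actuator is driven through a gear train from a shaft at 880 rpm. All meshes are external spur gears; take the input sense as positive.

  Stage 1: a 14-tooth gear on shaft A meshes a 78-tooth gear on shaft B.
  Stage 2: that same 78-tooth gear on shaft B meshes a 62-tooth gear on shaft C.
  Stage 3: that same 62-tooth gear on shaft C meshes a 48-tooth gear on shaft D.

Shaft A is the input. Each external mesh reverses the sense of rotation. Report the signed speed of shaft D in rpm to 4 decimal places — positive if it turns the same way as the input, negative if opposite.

Stage 1 [14T→78T]: ω = 880.0000×14/78 = 157.9487 rpm, dir flips to −; running = −157.9487
Stage 2 [78T→62T]: ω = 157.9487×78/62 = 198.7097 rpm, dir flips to +; running = +198.7097
Stage 3 [62T→48T]: ω = 198.7097×62/48 = 256.6667 rpm, dir flips to −; running = −256.6667

-256.6667 rpm (opposite to input, |ω| = 256.6667 rpm)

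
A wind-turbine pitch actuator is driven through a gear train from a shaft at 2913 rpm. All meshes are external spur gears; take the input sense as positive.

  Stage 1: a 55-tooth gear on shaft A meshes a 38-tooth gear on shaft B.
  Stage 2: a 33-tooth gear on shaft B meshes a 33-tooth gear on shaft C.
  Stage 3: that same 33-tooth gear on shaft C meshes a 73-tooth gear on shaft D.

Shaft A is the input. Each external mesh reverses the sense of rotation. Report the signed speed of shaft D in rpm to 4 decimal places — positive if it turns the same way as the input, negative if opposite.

Stage 1 [55T→38T]: ω = 2913.0000×55/38 = 4216.1842 rpm, dir flips to −; running = −4216.1842
Stage 2 [33T→33T]: ω = 4216.1842×33/33 = 4216.1842 rpm, dir flips to +; running = +4216.1842
Stage 3 [33T→73T]: ω = 4216.1842×33/73 = 1905.9463 rpm, dir flips to −; running = −1905.9463

-1905.9463 rpm (opposite to input, |ω| = 1905.9463 rpm)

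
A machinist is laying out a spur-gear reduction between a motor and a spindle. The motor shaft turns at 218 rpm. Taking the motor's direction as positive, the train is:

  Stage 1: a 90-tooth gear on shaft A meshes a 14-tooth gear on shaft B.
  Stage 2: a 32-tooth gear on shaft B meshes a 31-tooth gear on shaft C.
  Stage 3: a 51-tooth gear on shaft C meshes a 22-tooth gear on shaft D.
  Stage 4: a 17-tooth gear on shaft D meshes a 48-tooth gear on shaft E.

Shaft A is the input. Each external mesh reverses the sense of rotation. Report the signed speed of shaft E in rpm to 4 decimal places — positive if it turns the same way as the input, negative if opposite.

Stage 1 [90T→14T]: ω = 218.0000×90/14 = 1401.4286 rpm, dir flips to −; running = −1401.4286
Stage 2 [32T→31T]: ω = 1401.4286×32/31 = 1446.6359 rpm, dir flips to +; running = +1446.6359
Stage 3 [51T→22T]: ω = 1446.6359×51/22 = 3353.5651 rpm, dir flips to −; running = −3353.5651
Stage 4 [17T→48T]: ω = 3353.5651×17/48 = 1187.7210 rpm, dir flips to +; running = +1187.7210

+1187.7210 rpm (same as input, |ω| = 1187.7210 rpm)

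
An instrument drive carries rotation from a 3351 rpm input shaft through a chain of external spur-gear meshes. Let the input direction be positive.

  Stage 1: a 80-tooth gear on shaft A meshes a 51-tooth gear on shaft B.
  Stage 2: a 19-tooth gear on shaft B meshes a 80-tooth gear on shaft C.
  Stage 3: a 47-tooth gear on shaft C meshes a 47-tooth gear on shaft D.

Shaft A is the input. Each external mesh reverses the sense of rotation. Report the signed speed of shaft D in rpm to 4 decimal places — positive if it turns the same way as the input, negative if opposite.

Stage 1 [80T→51T]: ω = 3351.0000×80/51 = 5256.4706 rpm, dir flips to −; running = −5256.4706
Stage 2 [19T→80T]: ω = 5256.4706×19/80 = 1248.4118 rpm, dir flips to +; running = +1248.4118
Stage 3 [47T→47T]: ω = 1248.4118×47/47 = 1248.4118 rpm, dir flips to −; running = −1248.4118

-1248.4118 rpm (opposite to input, |ω| = 1248.4118 rpm)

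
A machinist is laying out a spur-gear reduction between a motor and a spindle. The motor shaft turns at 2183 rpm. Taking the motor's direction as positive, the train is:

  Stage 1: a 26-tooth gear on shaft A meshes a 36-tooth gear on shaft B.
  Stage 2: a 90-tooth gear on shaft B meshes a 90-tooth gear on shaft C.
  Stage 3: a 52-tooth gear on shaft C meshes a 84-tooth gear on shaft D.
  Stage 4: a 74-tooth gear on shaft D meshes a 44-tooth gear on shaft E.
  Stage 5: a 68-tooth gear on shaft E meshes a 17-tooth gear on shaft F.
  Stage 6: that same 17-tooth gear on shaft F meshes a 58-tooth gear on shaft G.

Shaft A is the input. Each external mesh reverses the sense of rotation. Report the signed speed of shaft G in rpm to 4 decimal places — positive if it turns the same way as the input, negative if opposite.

+1924.4587 rpm (same as input, |ω| = 1924.4587 rpm)

Stage 1 [26T→36T]: ω = 2183.0000×26/36 = 1576.6111 rpm, dir flips to −; running = −1576.6111
Stage 2 [90T→90T]: ω = 1576.6111×90/90 = 1576.6111 rpm, dir flips to +; running = +1576.6111
Stage 3 [52T→84T]: ω = 1576.6111×52/84 = 975.9974 rpm, dir flips to −; running = −975.9974
Stage 4 [74T→44T]: ω = 975.9974×74/44 = 1641.4501 rpm, dir flips to +; running = +1641.4501
Stage 5 [68T→17T]: ω = 1641.4501×68/17 = 6565.8004 rpm, dir flips to −; running = −6565.8004
Stage 6 [17T→58T]: ω = 6565.8004×17/58 = 1924.4587 rpm, dir flips to +; running = +1924.4587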